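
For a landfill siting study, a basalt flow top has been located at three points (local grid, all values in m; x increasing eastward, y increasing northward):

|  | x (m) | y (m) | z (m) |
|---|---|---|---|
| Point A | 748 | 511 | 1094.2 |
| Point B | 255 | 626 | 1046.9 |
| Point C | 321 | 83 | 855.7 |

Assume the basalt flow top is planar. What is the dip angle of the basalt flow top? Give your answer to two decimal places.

Two edge vectors: Point A→Point B = (-493, 115, -47.3), Point A→Point C = (-427, -428, -238.5).
Normal n = (Point A→Point B) × (Point A→Point C) = (-47671.9, -97383.4, 260109).
So ∂z/∂x = −n_x/n_z = 0.18328 and ∂z/∂y = −n_y/n_z = 0.37439.
Gradient magnitude |∇z| = √(a² + b²) = √(0.03359 + 0.14017) = 0.41685.
True dip = arctan(0.41685) = 22.63°, dipping toward SSW (azimuth ≈ 206°).

22.63°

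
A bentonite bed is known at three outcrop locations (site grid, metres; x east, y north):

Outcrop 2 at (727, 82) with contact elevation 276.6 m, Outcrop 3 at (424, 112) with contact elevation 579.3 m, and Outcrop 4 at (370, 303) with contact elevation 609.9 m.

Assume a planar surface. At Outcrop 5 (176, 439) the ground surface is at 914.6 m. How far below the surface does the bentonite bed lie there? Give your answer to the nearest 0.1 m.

125.6 m

Let the plane be z = a·x + b·y + c.
Outcrop 3−Outcrop 2: −303a + 30b = 302.7;  Outcrop 4−Outcrop 2: −357a + 221b = 333.3.
Solving gives a = −1.01146, b = −0.12575.
Then c = 276.6 − a·727 − b·82 = 1022.24.
At (176, 439): z_contact = −178.02 − 55.21 + 1022.24 = 789.02 m.
Depth below ground = 914.6 − 789.02 = 125.6 m.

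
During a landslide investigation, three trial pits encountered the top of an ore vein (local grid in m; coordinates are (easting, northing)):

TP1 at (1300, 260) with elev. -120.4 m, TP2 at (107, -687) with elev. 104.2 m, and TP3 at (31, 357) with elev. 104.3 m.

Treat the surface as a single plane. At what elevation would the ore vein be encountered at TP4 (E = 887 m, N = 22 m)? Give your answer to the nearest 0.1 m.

-43.8 m

Let the plane be z = a·E + b·N + c.
TP2−TP1: −1193a − 947b = 224.6;  TP3−TP1: −1269a + 97b = 224.7.
Solving gives a = −0.178052, b = −0.012866.
Then c = -120.4 − a·1300 − b·260 = 114.41.
At (887, 22): z = −157.9 − 0.3 + 114.41 = -43.8 m.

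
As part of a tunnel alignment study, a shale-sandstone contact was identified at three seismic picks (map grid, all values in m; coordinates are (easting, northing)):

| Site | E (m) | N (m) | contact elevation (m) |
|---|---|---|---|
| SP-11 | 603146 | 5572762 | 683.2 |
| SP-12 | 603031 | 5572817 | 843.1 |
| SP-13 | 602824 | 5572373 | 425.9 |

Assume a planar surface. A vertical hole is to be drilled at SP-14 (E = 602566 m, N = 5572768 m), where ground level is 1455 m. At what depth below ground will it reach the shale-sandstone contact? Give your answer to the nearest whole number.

Two edge vectors: SP-11→SP-12 = (-115, 55, 159.9), SP-11→SP-13 = (-322, -389, -257.3).
Normal n = (SP-11→SP-12) × (SP-11→SP-13) = (48049.6, -81077.3, 62445).
So ∂z/∂E = −n_x/n_z = −0.76947073 and ∂z/∂N = −n_y/n_z = 1.29837937.
Intercept c from SP-11: 683.2 + 464103.20 − 7235559.24 = −6770772.84.
At (602566, 5572768): z_contact = −463656.9 + 7235567.0 − 6770772.84 = 1137.3 m.
Depth below ground = 1455 − 1137.3 = 318 m.

318 m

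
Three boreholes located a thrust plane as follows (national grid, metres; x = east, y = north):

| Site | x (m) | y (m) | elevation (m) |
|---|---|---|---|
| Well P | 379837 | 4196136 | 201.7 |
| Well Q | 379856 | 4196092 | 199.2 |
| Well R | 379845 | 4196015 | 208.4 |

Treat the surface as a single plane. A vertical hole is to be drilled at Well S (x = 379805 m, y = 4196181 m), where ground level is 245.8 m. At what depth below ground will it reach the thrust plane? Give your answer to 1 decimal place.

37.7 m

Two edge vectors: Well P→Well Q = (19, -44, -2.5), Well P→Well R = (8, -121, 6.7).
Normal n = (Well P→Well Q) × (Well P→Well R) = (-597.3, -147.3, -1947).
So ∂z/∂x = −n_x/n_z = −0.306779661 and ∂z/∂y = −n_y/n_z = −0.075654854.
Intercept c from Well P: 201.7 + 116526.27 + 317458.05 = 434186.02.
At (379805, 4196181): z_contact = −116516.45 − 317461.46 + 434186.02 = 208.11 m.
Depth below ground = 245.8 − 208.11 = 37.7 m.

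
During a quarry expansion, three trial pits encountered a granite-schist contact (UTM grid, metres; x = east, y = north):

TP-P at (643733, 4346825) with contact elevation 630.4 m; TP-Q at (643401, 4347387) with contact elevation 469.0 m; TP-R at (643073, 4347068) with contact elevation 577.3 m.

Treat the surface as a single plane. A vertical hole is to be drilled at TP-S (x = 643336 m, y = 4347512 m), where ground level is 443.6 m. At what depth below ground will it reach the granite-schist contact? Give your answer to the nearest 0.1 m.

10.8 m

Let the plane be z = a·x + b·y + c.
TP-Q−TP-P: −332a + 562b = −161.4;  TP-R−TP-P: −660a + 243b = −53.1.
Solving gives a = −0.032310745, b = −0.306276099.
Then c = 630.4 − a·643733 − b·4346825 = 1352758.50.
At (643336, 4347512): z_contact = −20786.67 − 1331539.01 + 1352758.50 = 432.82 m.
Depth below ground = 443.6 − 432.82 = 10.8 m.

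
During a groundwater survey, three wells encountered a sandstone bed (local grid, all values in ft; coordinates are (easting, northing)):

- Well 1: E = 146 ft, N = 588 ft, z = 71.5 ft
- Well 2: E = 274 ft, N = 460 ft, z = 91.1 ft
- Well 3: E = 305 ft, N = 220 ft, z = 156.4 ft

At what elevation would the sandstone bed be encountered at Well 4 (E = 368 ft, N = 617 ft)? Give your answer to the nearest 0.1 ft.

Two edge vectors: Well 1→Well 2 = (128, -128, 19.6), Well 1→Well 3 = (159, -368, 84.9).
Normal n = (Well 1→Well 2) × (Well 1→Well 3) = (-3654.4, -7750.8, -26752).
So ∂z/∂E = −n_x/n_z = −0.13660 and ∂z/∂N = −n_y/n_z = −0.28973.
Intercept c from Well 1: 71.5 + 19.94 + 170.36 = 261.80.
At (368, 617): z = −50.3 − 178.8 + 261.80 = 32.8 ft.

32.8 ft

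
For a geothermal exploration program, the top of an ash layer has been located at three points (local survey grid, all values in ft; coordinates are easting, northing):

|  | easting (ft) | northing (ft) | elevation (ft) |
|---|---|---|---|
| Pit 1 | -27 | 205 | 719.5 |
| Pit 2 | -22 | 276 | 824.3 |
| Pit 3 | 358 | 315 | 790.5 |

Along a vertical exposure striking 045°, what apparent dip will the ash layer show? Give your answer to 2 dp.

41.49°

Let the plane be z = a·easting + b·northing + c.
Pit 2−Pit 1: 5a + 71b = 104.8;  Pit 3−Pit 1: 385a + 110b = 71.
Solving gives a = −0.24219, b = 1.49311.
Unit vector along 045° is (sin 45°, cos 45°) = (0.7071, 0.7071).
Slope in that direction = a·(0.7071) + b·(0.7071) = 0.88454.
Apparent dip = arctan|0.88454| = 41.49° (true dip is 56.5°, so apparent ≤ true as expected).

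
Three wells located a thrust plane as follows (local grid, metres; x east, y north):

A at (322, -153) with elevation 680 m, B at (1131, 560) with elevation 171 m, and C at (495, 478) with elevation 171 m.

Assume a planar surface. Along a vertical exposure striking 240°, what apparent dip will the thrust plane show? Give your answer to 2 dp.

17.99°

Let the plane be z = a·x + b·y + c.
B−A: 809a + 713b = −509;  C−A: 173a + 631b = −509.
Solving gives a = 0.10781, b = −0.83622.
Unit vector along 240° is (sin 240°, cos 240°) = (-0.8660, -0.5000).
Slope in that direction = a·(-0.8660) + b·(-0.5000) = 0.32474.
Apparent dip = arctan|0.32474| = 17.99° (true dip is 40.1°, so apparent ≤ true as expected).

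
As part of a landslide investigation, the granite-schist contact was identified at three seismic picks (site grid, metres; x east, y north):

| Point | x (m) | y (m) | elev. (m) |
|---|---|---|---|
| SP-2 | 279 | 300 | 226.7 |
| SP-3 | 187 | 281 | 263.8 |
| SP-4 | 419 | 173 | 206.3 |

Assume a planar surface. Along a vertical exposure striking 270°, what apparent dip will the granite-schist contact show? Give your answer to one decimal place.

Two edge vectors: SP-2→SP-3 = (-92, -19, 37.1), SP-2→SP-4 = (140, -127, -20.4).
Normal n = (SP-2→SP-3) × (SP-2→SP-4) = (5099.3, 3317.2, 14344).
So ∂z/∂x = −n_x/n_z = −0.35550 and ∂z/∂y = −n_y/n_z = −0.23126.
Unit vector along 270° is (sin 270°, cos 270°) = (-1.0000, -0.0000).
Slope in that direction = a·(-1.0000) + b·(-0.0000) = 0.35550.
Apparent dip = arctan|0.35550| = 19.6° (true dip is 23.0°, so apparent ≤ true as expected).

19.6°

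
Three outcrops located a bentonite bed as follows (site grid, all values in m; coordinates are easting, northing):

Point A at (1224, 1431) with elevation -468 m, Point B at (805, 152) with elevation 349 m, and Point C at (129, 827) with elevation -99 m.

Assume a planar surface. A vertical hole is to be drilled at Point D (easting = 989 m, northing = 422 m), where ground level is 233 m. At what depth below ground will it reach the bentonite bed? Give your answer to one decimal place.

54.7 m

Two edge vectors: Point A→Point B = (-419, -1279, 817), Point A→Point C = (-1095, -604, 369).
Normal n = (Point A→Point B) × (Point A→Point C) = (21517, -740004, -1147429).
So ∂z/∂easting = −n_x/n_z = 0.018752 and ∂z/∂northing = −n_y/n_z = −0.644924.
Intercept c from Point A: -468 − 22.95 + 922.89 = 431.93.
At (989, 422): z_contact = 18.55 − 272.16 + 431.93 = 178.32 m.
Depth below ground = 233 − 178.32 = 54.7 m.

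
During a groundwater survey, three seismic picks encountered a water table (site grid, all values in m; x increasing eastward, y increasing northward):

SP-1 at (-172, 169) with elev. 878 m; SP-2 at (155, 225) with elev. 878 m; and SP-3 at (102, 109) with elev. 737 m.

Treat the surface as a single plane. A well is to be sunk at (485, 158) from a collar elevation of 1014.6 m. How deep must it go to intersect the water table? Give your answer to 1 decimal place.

Two edge vectors: SP-1→SP-2 = (327, 56, 0), SP-1→SP-3 = (274, -60, -141).
Normal n = (SP-1→SP-2) × (SP-1→SP-3) = (-7896, 46107, -34964).
So ∂z/∂x = −n_x/n_z = −0.22583 and ∂z/∂y = −n_y/n_z = 1.31870.
Intercept c from SP-1: 878 − 38.84 − 222.86 = 616.30.
At (485, 158): z_contact = −109.53 + 208.35 + 616.30 = 715.12 m.
Depth below ground = 1014.6 − 715.12 = 299.5 m.

299.5 m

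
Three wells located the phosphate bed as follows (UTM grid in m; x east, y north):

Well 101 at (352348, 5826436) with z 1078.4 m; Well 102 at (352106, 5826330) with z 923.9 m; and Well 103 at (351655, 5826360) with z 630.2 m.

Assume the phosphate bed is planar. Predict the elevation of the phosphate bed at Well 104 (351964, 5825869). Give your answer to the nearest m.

Let the plane be z = a·x + b·y + c.
Well 102−Well 101: −242a − 106b = −154.5;  Well 103−Well 101: −693a − 76b = −448.2.
Solving gives a = 0.64953329, b = −0.02534958.
Then c = 1078.4 − a·352348 − b·5826436 = −80085.65.
At (351964, 5825869): z = 228612.3 − 147683.3 − 80085.65 = 843.4 m.

843 m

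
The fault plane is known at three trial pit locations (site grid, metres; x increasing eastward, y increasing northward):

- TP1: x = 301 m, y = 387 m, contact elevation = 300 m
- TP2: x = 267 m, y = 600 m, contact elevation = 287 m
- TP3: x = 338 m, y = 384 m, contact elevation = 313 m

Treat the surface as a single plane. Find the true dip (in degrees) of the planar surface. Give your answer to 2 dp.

19.34°

Let the plane be z = a·x + b·y + c.
TP2−TP1: −34a + 213b = −13;  TP3−TP1: 37a − 3b = 13.
Solving gives a = 0.35094, b = −0.00501.
Gradient magnitude |∇z| = √(a² + b²) = √(0.12316 + 0.00003) = 0.35098.
True dip = arctan(0.35098) = 19.34°, dipping toward W (azimuth ≈ 271°).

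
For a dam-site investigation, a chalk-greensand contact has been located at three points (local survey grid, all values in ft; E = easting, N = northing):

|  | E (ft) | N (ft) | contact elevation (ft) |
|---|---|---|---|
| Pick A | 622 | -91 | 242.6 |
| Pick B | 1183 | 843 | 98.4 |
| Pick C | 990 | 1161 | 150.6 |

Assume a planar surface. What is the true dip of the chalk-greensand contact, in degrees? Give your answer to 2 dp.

14.78°

Two edge vectors: Pick A→Pick B = (561, 934, -144.2), Pick A→Pick C = (368, 1252, -92).
Normal n = (Pick A→Pick B) × (Pick A→Pick C) = (94610.4, -1453.6, 358660).
So ∂z/∂E = −n_x/n_z = −0.26379 and ∂z/∂N = −n_y/n_z = 0.00405.
Gradient magnitude |∇z| = √(a² + b²) = √(0.06958 + 0.00002) = 0.26382.
True dip = arctan(0.26382) = 14.78°, dipping toward E (azimuth ≈ 091°).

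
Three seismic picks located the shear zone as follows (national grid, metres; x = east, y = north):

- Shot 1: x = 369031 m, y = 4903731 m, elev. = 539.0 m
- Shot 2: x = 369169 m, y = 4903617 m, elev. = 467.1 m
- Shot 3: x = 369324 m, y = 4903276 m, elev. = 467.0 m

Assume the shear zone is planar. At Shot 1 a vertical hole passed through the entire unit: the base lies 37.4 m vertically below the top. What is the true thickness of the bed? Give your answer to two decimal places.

27.58 m

Two edge vectors: Shot 1→Shot 2 = (138, -114, -71.9), Shot 1→Shot 3 = (293, -455, -72).
Normal n = (Shot 1→Shot 2) × (Shot 1→Shot 3) = (-24506.5, -11130.7, -29388).
So ∂z/∂x = −n_x/n_z = −0.83389 and ∂z/∂y = −n_y/n_z = −0.37875.
|∇z| = √(a²+b²) = 0.91588, so dip δ = arctan(0.91588) = 42.49°.
True thickness = vertical thickness × cos δ = 37.4 × cos 42.49° = 27.58 m.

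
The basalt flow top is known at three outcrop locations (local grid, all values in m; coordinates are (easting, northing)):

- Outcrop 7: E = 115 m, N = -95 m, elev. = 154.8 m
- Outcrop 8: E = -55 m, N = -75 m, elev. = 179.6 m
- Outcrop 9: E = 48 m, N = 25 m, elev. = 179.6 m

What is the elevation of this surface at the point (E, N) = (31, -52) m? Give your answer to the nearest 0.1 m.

Two edge vectors: Outcrop 7→Outcrop 8 = (-170, 20, 24.8), Outcrop 7→Outcrop 9 = (-67, 120, 24.8).
Normal n = (Outcrop 7→Outcrop 8) × (Outcrop 7→Outcrop 9) = (-2480, 2554.4, -19060).
So ∂z/∂E = −n_x/n_z = −0.13012 and ∂z/∂N = −n_y/n_z = 0.13402.
Intercept c from Outcrop 7: 154.8 + 14.96 + 12.73 = 182.50.
At (31, -52): z = −4.0 − 7.0 + 182.50 = 171.5 m.

171.5 m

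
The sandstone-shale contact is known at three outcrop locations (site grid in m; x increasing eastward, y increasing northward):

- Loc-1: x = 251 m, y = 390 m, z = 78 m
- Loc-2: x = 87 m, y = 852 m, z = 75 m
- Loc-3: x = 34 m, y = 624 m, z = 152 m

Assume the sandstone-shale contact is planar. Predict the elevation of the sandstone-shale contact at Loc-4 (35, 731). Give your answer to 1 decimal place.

129.3 m

Two edge vectors: Loc-1→Loc-2 = (-164, 462, -3), Loc-1→Loc-3 = (-217, 234, 74).
Normal n = (Loc-1→Loc-2) × (Loc-1→Loc-3) = (34890, 12787, 61878).
So ∂z/∂x = −n_x/n_z = −0.56385 and ∂z/∂y = −n_y/n_z = −0.20665.
Intercept c from Loc-1: 78 + 141.53 + 80.59 = 300.12.
At (35, 731): z = −19.7 − 151.1 + 300.12 = 129.3 m.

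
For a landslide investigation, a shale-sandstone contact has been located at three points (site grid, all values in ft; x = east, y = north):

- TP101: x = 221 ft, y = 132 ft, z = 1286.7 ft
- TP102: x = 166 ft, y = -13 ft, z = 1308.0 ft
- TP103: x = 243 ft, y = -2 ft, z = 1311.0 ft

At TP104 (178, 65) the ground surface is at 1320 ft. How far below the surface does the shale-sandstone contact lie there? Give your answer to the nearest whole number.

25 ft

Two edge vectors: TP101→TP102 = (-55, -145, 21.3), TP101→TP103 = (22, -134, 24.3).
Normal n = (TP101→TP102) × (TP101→TP103) = (-669.3, 1805.1, 10560).
So ∂z/∂x = −n_x/n_z = 0.06338 and ∂z/∂y = −n_y/n_z = −0.17094.
Intercept c from TP101: 1286.7 − 14.01 + 22.56 = 1295.26.
At (178, 65): z_contact = 11.3 − 11.1 + 1295.26 = 1295.4 ft.
Depth below ground = 1320 − 1295.4 = 25 ft.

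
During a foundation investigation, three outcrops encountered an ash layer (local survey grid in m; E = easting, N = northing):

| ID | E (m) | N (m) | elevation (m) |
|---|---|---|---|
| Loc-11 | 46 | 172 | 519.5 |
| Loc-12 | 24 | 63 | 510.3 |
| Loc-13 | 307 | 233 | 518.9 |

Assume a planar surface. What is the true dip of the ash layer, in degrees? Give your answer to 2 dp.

5.26°

Let the plane be z = a·E + b·N + c.
Loc-12−Loc-11: −22a − 109b = −9.2;  Loc-13−Loc-11: 261a + 61b = −0.6.
Solving gives a = −0.02312, b = 0.08907.
Gradient magnitude |∇z| = √(a² + b²) = √(0.00053 + 0.00793) = 0.09202.
True dip = arctan(0.09202) = 5.26°, dipping toward SSE (azimuth ≈ 165°).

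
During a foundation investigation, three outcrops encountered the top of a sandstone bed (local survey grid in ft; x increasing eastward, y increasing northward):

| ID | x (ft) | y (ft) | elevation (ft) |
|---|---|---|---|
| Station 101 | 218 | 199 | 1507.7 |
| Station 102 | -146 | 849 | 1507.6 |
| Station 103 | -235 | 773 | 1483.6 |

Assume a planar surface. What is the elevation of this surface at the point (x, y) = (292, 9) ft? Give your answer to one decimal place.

1501.8 ft

Two edge vectors: Station 101→Station 102 = (-364, 650, -0.1), Station 101→Station 103 = (-453, 574, -24.1).
Normal n = (Station 101→Station 102) × (Station 101→Station 103) = (-15607.6, -8727.1, 85514).
So ∂z/∂x = −n_x/n_z = 0.18252 and ∂z/∂y = −n_y/n_z = 0.10205.
Intercept c from Station 101: 1507.7 − 39.79 − 20.31 = 1447.60.
At (292, 9): z = 53.3 + 0.9 + 1447.60 = 1501.8 ft.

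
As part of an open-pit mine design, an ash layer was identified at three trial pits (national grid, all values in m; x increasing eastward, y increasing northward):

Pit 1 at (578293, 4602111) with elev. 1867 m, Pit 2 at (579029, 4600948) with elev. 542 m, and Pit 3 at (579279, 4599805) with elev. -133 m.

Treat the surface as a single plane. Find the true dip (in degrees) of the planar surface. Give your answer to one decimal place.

Two edge vectors: Pit 1→Pit 2 = (736, -1163, -1325), Pit 1→Pit 3 = (986, -2306, -2000).
Normal n = (Pit 1→Pit 2) × (Pit 1→Pit 3) = (-729450, 165550, -550498).
So ∂z/∂x = −n_x/n_z = −1.32507 and ∂z/∂y = −n_y/n_z = 0.30073.
Gradient magnitude |∇z| = √(a² + b²) = √(1.75582 + 0.09044) = 1.35877.
True dip = arctan(1.35877) = 53.6°, dipping toward ESE (azimuth ≈ 103°).

53.6°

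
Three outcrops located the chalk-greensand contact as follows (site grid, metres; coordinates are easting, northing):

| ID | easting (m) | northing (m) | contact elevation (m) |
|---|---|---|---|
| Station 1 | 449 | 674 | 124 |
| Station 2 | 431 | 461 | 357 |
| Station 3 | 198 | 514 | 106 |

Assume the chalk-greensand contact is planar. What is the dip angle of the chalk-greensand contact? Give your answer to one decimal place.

Two edge vectors: Station 1→Station 2 = (-18, -213, 233), Station 1→Station 3 = (-251, -160, -18).
Normal n = (Station 1→Station 2) × (Station 1→Station 3) = (41114, -58807, -50583).
So ∂z/∂easting = −n_x/n_z = 0.81280 and ∂z/∂northing = −n_y/n_z = −1.16258.
Gradient magnitude |∇z| = √(a² + b²) = √(0.66065 + 1.35160) = 1.41854.
True dip = arctan(1.41854) = 54.8°, dipping toward NW (azimuth ≈ 325°).

54.8°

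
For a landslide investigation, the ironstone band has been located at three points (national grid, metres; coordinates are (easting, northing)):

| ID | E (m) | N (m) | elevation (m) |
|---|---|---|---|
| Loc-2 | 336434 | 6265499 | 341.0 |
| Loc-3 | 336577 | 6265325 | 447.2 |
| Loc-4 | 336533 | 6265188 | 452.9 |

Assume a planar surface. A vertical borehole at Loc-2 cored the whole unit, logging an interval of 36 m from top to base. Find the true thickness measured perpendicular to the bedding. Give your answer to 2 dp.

31.72 m

Two edge vectors: Loc-2→Loc-3 = (143, -174, 106.2), Loc-2→Loc-4 = (99, -311, 111.9).
Normal n = (Loc-2→Loc-3) × (Loc-2→Loc-4) = (13557.6, -5487.9, -27247).
So ∂z/∂E = −n_x/n_z = 0.49758 and ∂z/∂N = −n_y/n_z = −0.20141.
|∇z| = √(a²+b²) = 0.53680, so dip δ = arctan(0.53680) = 28.23°.
True thickness = vertical thickness × cos δ = 36 × cos 28.23° = 31.72 m.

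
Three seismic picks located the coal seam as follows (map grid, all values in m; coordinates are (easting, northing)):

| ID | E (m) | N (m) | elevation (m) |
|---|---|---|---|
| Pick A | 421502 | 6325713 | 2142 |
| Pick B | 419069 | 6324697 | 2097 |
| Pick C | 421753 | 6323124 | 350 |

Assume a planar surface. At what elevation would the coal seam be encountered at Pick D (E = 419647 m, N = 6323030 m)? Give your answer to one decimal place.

834.9 m

Let the plane be z = a·E + b·N + c.
Pick B−Pick A: −2433a − 1016b = −45;  Pick C−Pick A: 251a − 2589b = −1792.
Solving gives a = −0.260017275, b = 0.666950817.
Then c = 2142 − a·421502 − b·6325713 = −4107199.65.
At (419647, 6323030): z = −109115.5 + 4217150.0 − 4107199.65 = 834.9 m.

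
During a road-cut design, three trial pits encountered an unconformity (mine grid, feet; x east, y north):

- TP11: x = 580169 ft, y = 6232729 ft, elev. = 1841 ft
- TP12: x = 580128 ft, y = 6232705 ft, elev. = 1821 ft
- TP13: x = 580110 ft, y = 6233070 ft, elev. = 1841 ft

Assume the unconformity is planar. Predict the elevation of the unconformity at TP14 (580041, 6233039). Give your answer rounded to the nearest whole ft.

1808 ft

Two edge vectors: TP11→TP12 = (-41, -24, -20), TP11→TP13 = (-59, 341, 0).
Normal n = (TP11→TP12) × (TP11→TP13) = (6820, 1180, -15397).
So ∂z/∂x = −n_x/n_z = 0.44294343 and ∂z/∂y = −n_y/n_z = 0.07663831.
Intercept c from TP11: 1841 − 256982.05 − 477665.79 = −732806.84.
At (580041, 6233039): z = 256925.4 + 477689.6 − 732806.84 = 1808.1 ft.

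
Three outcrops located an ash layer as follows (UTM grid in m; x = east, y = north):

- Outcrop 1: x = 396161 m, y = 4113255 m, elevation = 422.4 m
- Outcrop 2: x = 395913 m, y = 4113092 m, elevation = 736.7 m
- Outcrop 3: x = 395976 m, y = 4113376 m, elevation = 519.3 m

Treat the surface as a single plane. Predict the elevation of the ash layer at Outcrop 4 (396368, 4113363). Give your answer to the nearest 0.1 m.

Two edge vectors: Outcrop 1→Outcrop 2 = (-248, -163, 314.3), Outcrop 1→Outcrop 3 = (-185, 121, 96.9).
Normal n = (Outcrop 1→Outcrop 2) × (Outcrop 1→Outcrop 3) = (-53825, -34114.3, -60163).
So ∂z/∂x = −n_x/n_z = −0.894652860 and ∂z/∂y = −n_y/n_z = −0.567031232.
Intercept c from Outcrop 1: 422.4 + 354426.57 + 2332344.05 = 2687193.02.
At (396368, 4113363): z = −354611.8 − 2332405.3 + 2687193.02 = 176.0 m.

176.0 m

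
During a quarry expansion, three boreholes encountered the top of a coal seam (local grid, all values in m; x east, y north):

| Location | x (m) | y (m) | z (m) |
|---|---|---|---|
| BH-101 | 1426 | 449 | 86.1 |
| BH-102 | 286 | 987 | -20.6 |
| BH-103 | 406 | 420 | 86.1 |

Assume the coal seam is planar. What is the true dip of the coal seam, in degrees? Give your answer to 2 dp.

Let the plane be z = a·x + b·y + c.
BH-102−BH-101: −1140a + 538b = −106.7;  BH-103−BH-101: −1020a − 29b = 0.
Solving gives a = 0.00532, b = −0.18706.
Gradient magnitude |∇z| = √(a² + b²) = √(0.00003 + 0.03499) = 0.18713.
True dip = arctan(0.18713) = 10.60°, dipping toward N (azimuth ≈ 358°).

10.60°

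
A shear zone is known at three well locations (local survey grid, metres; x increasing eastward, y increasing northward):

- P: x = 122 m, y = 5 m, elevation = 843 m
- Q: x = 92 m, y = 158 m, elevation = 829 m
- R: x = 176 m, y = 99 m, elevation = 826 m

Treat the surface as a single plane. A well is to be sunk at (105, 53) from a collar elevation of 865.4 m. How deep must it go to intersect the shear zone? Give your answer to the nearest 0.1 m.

25.9 m

Two edge vectors: P→Q = (-30, 153, -14), P→R = (54, 94, -17).
Normal n = (P→Q) × (P→R) = (-1285, -1266, -11082).
So ∂z/∂x = −n_x/n_z = −0.11595 and ∂z/∂y = −n_y/n_z = −0.11424.
Intercept c from P: 843 + 14.15 + 0.57 = 857.72.
At (105, 53): z_contact = −12.18 − 6.05 + 857.72 = 839.49 m.
Depth below ground = 865.4 − 839.49 = 25.9 m.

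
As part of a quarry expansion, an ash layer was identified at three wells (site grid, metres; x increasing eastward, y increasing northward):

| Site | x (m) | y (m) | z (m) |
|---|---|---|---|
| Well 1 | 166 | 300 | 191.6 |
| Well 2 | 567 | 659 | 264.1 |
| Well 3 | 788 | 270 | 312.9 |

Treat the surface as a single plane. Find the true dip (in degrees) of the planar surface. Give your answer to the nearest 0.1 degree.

11.0°

Two edge vectors: Well 1→Well 2 = (401, 359, 72.5), Well 1→Well 3 = (622, -30, 121.3).
Normal n = (Well 1→Well 2) × (Well 1→Well 3) = (45721.7, -3546.3, -235328).
So ∂z/∂x = −n_x/n_z = 0.19429 and ∂z/∂y = −n_y/n_z = −0.01507.
Gradient magnitude |∇z| = √(a² + b²) = √(0.03775 + 0.00023) = 0.19487.
True dip = arctan(0.19487) = 11.0°, dipping toward W (azimuth ≈ 274°).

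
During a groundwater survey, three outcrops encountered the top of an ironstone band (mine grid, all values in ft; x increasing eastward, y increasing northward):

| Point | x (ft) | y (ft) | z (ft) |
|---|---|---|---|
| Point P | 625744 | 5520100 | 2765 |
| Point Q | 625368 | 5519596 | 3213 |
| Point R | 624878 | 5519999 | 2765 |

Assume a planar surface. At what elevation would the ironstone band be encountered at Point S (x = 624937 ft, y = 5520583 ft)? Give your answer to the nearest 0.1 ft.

2203.1 ft

Let the plane be z = a·x + b·y + c.
Point Q−Point P: −376a − 504b = 448;  Point R−Point P: −866a − 101b = 0.
Solving gives a = 0.113549216, b = −0.973600209.
Then c = 2765 − a·625744 − b·5520100 = 5306082.77.
At (624937, 5520583): z = 70961.1 − 5374840.8 + 5306082.77 = 2203.1 ft.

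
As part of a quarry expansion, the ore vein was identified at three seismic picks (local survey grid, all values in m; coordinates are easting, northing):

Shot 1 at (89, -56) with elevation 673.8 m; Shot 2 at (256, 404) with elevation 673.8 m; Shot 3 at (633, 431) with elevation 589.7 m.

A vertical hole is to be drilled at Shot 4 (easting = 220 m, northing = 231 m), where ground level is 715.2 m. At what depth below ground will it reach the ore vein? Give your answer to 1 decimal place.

Let the plane be z = a·easting + b·northing + c.
Shot 2−Shot 1: 167a + 460b = 0;  Shot 3−Shot 1: 544a + 487b = −84.1.
Solving gives a = −0.22903, b = 0.08315.
Then c = 673.8 − a·89 − b·-56 = 698.84.
At (220, 231): z_contact = −50.39 + 19.21 + 698.84 = 667.66 m.
Depth below ground = 715.2 − 667.66 = 47.5 m.

47.5 m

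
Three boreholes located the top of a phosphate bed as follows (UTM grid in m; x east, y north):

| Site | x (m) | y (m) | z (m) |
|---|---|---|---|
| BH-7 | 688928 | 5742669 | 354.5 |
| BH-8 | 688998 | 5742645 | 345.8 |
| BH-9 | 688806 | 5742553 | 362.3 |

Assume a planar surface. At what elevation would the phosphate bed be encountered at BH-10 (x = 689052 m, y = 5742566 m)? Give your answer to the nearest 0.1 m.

Two edge vectors: BH-7→BH-8 = (70, -24, -8.7), BH-7→BH-9 = (-122, -116, 7.8).
Normal n = (BH-7→BH-8) × (BH-7→BH-9) = (-1196.4, 515.4, -11048).
So ∂z/∂x = −n_x/n_z = −0.108291093 and ∂z/∂y = −n_y/n_z = 0.046650978.
Intercept c from BH-7: 354.5 + 74604.77 − 267901.12 = −192941.86.
At (689052, 5742566): z = −74618.2 + 267896.3 − 192941.86 = 336.3 m.

336.3 m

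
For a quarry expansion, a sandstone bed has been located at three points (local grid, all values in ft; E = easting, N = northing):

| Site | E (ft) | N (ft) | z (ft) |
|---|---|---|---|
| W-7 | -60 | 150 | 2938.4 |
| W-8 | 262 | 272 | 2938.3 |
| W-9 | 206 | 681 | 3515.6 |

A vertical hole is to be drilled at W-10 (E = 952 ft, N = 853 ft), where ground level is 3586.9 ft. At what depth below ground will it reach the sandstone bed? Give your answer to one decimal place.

Two edge vectors: W-7→W-8 = (322, 122, -0.1), W-7→W-9 = (266, 531, 577.2).
Normal n = (W-7→W-8) × (W-7→W-9) = (70471.5, -185885, 138530).
So ∂z/∂E = −n_x/n_z = −0.50871 and ∂z/∂N = −n_y/n_z = 1.34184.
Intercept c from W-7: 2938.4 − 30.52 − 201.28 = 2706.60.
At (952, 853): z_contact = −484.29 + 1144.59 + 2706.60 = 3366.90 ft.
Depth below ground = 3586.9 − 3366.90 = 220.0 ft.

220.0 ft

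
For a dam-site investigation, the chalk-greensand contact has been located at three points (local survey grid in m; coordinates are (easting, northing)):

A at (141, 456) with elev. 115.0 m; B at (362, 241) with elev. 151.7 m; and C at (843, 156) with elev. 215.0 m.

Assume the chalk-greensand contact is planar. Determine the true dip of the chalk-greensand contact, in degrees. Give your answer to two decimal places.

7.48°

Two edge vectors: A→B = (221, -215, 36.7), A→C = (702, -300, 100).
Normal n = (A→B) × (A→C) = (-10490, 3663.4, 84630).
So ∂z/∂E = −n_x/n_z = 0.12395 and ∂z/∂N = −n_y/n_z = −0.04329.
Gradient magnitude |∇z| = √(a² + b²) = √(0.01536 + 0.00187) = 0.13129.
True dip = arctan(0.13129) = 7.48°, dipping toward WNW (azimuth ≈ 289°).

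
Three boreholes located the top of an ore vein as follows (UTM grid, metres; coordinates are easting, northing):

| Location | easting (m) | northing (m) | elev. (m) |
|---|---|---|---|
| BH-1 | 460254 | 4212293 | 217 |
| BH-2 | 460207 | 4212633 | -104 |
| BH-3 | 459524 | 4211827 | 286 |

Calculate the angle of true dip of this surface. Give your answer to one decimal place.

44.9°

Let the plane be z = a·easting + b·northing + c.
BH-2−BH-1: −47a + 340b = −321;  BH-3−BH-1: −730a − 466b = 69.
Solving gives a = 0.46696, b = −0.87957.
Gradient magnitude |∇z| = √(a² + b²) = √(0.21805 + 0.77364) = 0.99584.
True dip = arctan(0.99584) = 44.9°, dipping toward NNW (azimuth ≈ 332°).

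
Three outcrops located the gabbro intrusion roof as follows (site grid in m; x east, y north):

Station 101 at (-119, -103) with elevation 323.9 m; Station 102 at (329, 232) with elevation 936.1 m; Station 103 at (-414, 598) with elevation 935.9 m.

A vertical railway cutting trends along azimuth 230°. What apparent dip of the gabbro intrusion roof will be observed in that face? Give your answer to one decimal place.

48.3°

Two edge vectors: Station 101→Station 102 = (448, 335, 612.2), Station 101→Station 103 = (-295, 701, 612).
Normal n = (Station 101→Station 102) × (Station 101→Station 103) = (-224132.2, -454775, 412873).
So ∂z/∂x = −n_x/n_z = 0.54286 and ∂z/∂y = −n_y/n_z = 1.10149.
Unit vector along 230° is (sin 230°, cos 230°) = (-0.7660, -0.6428).
Slope in that direction = a·(-0.7660) + b·(-0.6428) = −1.12388.
Apparent dip = arctan|1.12388| = 48.3° (true dip is 50.8°, so apparent ≤ true as expected).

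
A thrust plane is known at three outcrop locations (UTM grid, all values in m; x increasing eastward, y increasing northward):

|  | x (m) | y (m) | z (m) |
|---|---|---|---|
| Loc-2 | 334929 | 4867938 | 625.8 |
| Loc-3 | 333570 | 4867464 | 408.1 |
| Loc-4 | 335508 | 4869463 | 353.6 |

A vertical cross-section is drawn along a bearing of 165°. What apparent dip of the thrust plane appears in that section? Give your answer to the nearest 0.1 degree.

Let the plane be z = a·x + b·y + c.
Loc-3−Loc-2: −1359a − 474b = −217.7;  Loc-4−Loc-2: 579a + 1525b = −272.2.
Solving gives a = 0.25640, b = −0.27584.
Unit vector along 165° is (sin 165°, cos 165°) = (0.2588, -0.9659).
Slope in that direction = a·(0.2588) + b·(-0.9659) = 0.33280.
Apparent dip = arctan|0.33280| = 18.4° (true dip is 20.6°, so apparent ≤ true as expected).

18.4°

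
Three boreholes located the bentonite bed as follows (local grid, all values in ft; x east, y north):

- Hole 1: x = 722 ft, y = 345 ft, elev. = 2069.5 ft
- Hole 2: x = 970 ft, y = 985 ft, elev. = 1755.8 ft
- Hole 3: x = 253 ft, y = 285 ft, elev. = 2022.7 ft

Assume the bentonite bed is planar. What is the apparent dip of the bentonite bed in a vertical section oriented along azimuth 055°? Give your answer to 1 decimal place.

Let the plane be z = a·x + b·y + c.
Hole 2−Hole 1: 248a + 640b = −313.7;  Hole 3−Hole 1: −469a − 60b = −46.8.
Solving gives a = 0.17097, b = −0.55641.
Unit vector along 055° is (sin 55°, cos 55°) = (0.8192, 0.5736).
Slope in that direction = a·(0.8192) + b·(0.5736) = −0.17909.
Apparent dip = arctan|0.17909| = 10.2° (true dip is 30.2°, so apparent ≤ true as expected).

10.2°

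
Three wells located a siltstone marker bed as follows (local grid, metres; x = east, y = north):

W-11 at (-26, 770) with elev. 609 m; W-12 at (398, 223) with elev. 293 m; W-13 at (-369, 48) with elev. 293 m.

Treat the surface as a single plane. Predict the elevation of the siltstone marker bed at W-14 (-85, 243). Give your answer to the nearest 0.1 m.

Two edge vectors: W-11→W-12 = (424, -547, -316), W-11→W-13 = (-343, -722, -316).
Normal n = (W-11→W-12) × (W-11→W-13) = (-55300, 242372, -493749).
So ∂z/∂x = −n_x/n_z = −0.11200 and ∂z/∂y = −n_y/n_z = 0.49088.
Intercept c from W-11: 609 − 2.91 − 377.98 = 228.11.
At (-85, 243): z = 9.5 + 119.3 + 228.11 = 356.9 m.

356.9 m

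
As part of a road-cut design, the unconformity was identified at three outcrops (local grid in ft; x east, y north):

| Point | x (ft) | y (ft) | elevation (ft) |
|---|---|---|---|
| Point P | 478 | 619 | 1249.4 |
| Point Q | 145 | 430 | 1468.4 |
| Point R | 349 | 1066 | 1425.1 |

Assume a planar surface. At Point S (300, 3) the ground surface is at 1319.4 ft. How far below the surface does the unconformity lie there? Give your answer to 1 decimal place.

Two edge vectors: Point P→Point Q = (-333, -189, 219), Point P→Point R = (-129, 447, 175.7).
Normal n = (Point P→Point Q) × (Point P→Point R) = (-131100.3, 30257.1, -173232).
So ∂z/∂x = −n_x/n_z = −0.756790 and ∂z/∂y = −n_y/n_z = 0.174662.
Intercept c from Point P: 1249.4 + 361.75 − 108.12 = 1503.03.
At (300, 3): z_contact = −227.04 + 0.52 + 1503.03 = 1276.52 ft.
Depth below ground = 1319.4 − 1276.52 = 42.9 ft.

42.9 ft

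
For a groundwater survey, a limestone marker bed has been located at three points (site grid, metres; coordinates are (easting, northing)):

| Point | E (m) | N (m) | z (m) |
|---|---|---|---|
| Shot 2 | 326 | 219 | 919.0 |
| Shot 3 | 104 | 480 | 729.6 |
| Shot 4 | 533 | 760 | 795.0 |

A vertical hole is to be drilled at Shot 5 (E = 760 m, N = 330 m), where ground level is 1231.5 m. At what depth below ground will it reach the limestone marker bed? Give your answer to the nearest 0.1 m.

180.3 m

Two edge vectors: Shot 2→Shot 3 = (-222, 261, -189.4), Shot 2→Shot 4 = (207, 541, -124).
Normal n = (Shot 2→Shot 3) × (Shot 2→Shot 4) = (70101.4, -66733.8, -174129).
So ∂z/∂E = −n_x/n_z = 0.40258 and ∂z/∂N = −n_y/n_z = −0.38324.
Intercept c from Shot 2: 919 − 131.24 + 83.93 = 871.69.
At (760, 330): z_contact = 305.96 − 126.47 + 871.69 = 1051.18 m.
Depth below ground = 1231.5 − 1051.18 = 180.3 m.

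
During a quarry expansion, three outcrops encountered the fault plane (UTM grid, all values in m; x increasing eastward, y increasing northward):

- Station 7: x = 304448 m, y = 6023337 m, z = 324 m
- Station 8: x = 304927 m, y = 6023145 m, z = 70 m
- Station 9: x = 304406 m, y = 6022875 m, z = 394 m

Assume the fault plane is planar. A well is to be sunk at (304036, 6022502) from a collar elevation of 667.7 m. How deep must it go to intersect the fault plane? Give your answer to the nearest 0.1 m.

Two edge vectors: Station 7→Station 8 = (479, -192, -254), Station 7→Station 9 = (-42, -462, 70).
Normal n = (Station 7→Station 8) × (Station 7→Station 9) = (-130788, -22862, -229362).
So ∂z/∂x = −n_x/n_z = −0.570225233 and ∂z/∂y = −n_y/n_z = −0.099676494.
Intercept c from Station 7: 324 + 173603.93 + 600385.11 = 774313.05.
At (304036, 6022502): z_contact = −173369.00 − 600301.88 + 774313.05 = 642.16 m.
Depth below ground = 667.7 − 642.16 = 25.5 m.

25.5 m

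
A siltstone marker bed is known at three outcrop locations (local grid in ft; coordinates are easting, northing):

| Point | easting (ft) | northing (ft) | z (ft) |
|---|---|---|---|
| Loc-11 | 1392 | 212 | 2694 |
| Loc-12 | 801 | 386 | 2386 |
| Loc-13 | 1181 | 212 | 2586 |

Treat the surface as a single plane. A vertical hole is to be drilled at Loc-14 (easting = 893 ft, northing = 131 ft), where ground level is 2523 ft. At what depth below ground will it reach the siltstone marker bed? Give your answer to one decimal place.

Two edge vectors: Loc-11→Loc-12 = (-591, 174, -308), Loc-11→Loc-13 = (-211, 0, -108).
Normal n = (Loc-11→Loc-12) × (Loc-11→Loc-13) = (-18792, 1160, 36714).
So ∂z/∂easting = −n_x/n_z = 0.511848 and ∂z/∂northing = −n_y/n_z = −0.031596.
Intercept c from Loc-11: 2694 − 712.49 + 6.70 = 1988.21.
At (893, 131): z_contact = 457.08 − 4.14 + 1988.21 = 2441.15 ft.
Depth below ground = 2523 − 2441.15 = 81.9 ft.

81.9 ft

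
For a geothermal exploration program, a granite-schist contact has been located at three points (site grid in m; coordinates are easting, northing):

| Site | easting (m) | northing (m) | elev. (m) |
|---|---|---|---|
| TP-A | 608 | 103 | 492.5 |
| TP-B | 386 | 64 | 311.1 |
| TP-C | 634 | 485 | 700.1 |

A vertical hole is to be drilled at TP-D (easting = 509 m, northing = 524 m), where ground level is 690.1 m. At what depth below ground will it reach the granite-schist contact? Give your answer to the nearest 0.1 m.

Let the plane be z = a·easting + b·northing + c.
TP-B−TP-A: −222a − 39b = −181.4;  TP-C−TP-A: 26a + 382b = 207.6.
Solving gives a = 0.73038, b = 0.49374.
Then c = 492.5 − a·608 − b·103 = −2.43.
At (509, 524): z_contact = 371.76 + 258.72 − 2.43 = 628.06 m.
Depth below ground = 690.1 − 628.06 = 62.0 m.

62.0 m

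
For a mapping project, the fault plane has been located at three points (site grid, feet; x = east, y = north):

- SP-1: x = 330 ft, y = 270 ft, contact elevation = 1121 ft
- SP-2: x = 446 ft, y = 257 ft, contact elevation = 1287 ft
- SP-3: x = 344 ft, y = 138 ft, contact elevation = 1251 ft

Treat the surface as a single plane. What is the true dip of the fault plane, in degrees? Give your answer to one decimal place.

Let the plane be z = a·x + b·y + c.
SP-2−SP-1: 116a − 13b = 166;  SP-3−SP-1: 14a − 132b = 130.
Solving gives a = 1.33655, b = −0.84309.
Gradient magnitude |∇z| = √(a² + b²) = √(1.78637 + 0.71081) = 1.58024.
True dip = arctan(1.58024) = 57.7°, dipping toward WNW (azimuth ≈ 302°).

57.7°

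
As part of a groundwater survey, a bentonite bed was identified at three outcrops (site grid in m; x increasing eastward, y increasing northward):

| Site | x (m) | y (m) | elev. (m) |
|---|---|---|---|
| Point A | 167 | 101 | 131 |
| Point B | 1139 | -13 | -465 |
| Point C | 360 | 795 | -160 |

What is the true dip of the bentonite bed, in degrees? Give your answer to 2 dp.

34.42°

Two edge vectors: Point A→Point B = (972, -114, -596), Point A→Point C = (193, 694, -291).
Normal n = (Point A→Point B) × (Point A→Point C) = (446798, 167824, 696570).
So ∂z/∂x = −n_x/n_z = −0.64143 and ∂z/∂y = −n_y/n_z = −0.24093.
Gradient magnitude |∇z| = √(a² + b²) = √(0.41143 + 0.05805) = 0.68518.
True dip = arctan(0.68518) = 34.42°, dipping toward ENE (azimuth ≈ 069°).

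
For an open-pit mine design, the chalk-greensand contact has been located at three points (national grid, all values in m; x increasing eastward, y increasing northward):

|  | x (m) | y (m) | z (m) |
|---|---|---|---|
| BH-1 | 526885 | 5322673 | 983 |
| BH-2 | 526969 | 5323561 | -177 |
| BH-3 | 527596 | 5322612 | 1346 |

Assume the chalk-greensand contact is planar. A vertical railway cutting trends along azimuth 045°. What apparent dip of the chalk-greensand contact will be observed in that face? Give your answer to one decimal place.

33.8°

Two edge vectors: BH-1→BH-2 = (84, 888, -1160), BH-1→BH-3 = (711, -61, 363).
Normal n = (BH-1→BH-2) × (BH-1→BH-3) = (251584, -855252, -636492).
So ∂z/∂x = −n_x/n_z = 0.39527 and ∂z/∂y = −n_y/n_z = −1.34370.
Unit vector along 045° is (sin 45°, cos 45°) = (0.7071, 0.7071).
Slope in that direction = a·(0.7071) + b·(0.7071) = −0.67064.
Apparent dip = arctan|0.67064| = 33.8° (true dip is 54.5°, so apparent ≤ true as expected).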